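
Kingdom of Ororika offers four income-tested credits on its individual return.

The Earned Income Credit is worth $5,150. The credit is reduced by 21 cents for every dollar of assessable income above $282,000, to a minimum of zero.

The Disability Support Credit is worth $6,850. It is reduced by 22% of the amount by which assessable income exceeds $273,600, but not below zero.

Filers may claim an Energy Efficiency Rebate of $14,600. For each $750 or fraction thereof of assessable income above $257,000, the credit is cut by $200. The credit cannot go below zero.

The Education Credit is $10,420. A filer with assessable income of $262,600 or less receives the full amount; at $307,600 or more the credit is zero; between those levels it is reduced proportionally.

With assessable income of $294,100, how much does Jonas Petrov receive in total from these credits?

Earned Income Credit: 21% of the $12,100 excess over $282,000 is $2,541; credit = $5,150 − $2,541 = $2,609.
Disability Support Credit: 22% of the $20,500 excess over $273,600 is $4,510; credit = $6,850 − $4,510 = $2,340.
Energy Efficiency Rebate: income exceeds $257,000 by $37,100, which is 50 full-or-partial $750 increments; reduction = 50 × $200 = $10,000, leaving $4,600.
Education Credit: $294,100 is $31,500 into a $45,000 phase-out range, leaving 13,500/45,000 of the credit: $10,420 × 13,500/45,000 = $3,126.
Total: $2,609 + $2,340 + $4,600 + $3,126 = $12,675.

$12,675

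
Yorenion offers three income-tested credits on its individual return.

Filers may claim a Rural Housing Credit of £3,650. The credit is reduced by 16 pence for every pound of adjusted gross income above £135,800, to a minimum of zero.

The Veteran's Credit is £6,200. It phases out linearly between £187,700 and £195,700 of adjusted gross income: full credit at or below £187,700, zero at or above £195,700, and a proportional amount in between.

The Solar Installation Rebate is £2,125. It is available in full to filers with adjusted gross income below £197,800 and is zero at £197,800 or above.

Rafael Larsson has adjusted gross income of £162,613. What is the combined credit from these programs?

£8,325

Rural Housing Credit: 16% of the £26,813 excess over £135,800 is £4,290.08 ≥ base, so the credit is £0.
Veteran's Credit: £162,613 is at or below the £187,700 threshold, so the full £6,200 applies.
Solar Installation Rebate: £162,613 is below the £197,800 cutoff, so the full £2,125 applies.
Total: £0 + £6,200 + £2,125 = £8,325.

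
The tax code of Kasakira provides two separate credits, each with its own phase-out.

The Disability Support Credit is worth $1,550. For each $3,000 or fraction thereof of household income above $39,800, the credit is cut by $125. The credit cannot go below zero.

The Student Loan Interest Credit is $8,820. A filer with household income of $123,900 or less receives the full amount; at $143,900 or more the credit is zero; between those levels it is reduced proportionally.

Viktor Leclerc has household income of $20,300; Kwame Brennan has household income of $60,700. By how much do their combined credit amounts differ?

$875

Viktor ($20,300): Disability Support Credit: $20,300 is at or below the $39,800 threshold, so the full $1,550 applies. Student Loan Interest Credit: $20,300 is at or below the $123,900 threshold, so the full $8,820 applies. total $1,550 + $8,820 = $10,370
Kwame ($60,700): Disability Support Credit: income exceeds $39,800 by $20,900, which is 7 full-or-partial $3,000 increments; reduction = 7 × $125 = $875, leaving $675. Student Loan Interest Credit: $60,700 is at or below the $123,900 threshold, so the full $8,820 applies. total $675 + $8,820 = $9,495
Difference: |$10,370 − $9,495| = $875.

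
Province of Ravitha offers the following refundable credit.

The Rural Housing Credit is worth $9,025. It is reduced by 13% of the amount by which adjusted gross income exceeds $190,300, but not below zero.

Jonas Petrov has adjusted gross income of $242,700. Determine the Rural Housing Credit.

$2,213

Rural Housing Credit: 13% of the $52,400 excess over $190,300 is $6,812; credit = $9,025 − $6,812 = $2,213.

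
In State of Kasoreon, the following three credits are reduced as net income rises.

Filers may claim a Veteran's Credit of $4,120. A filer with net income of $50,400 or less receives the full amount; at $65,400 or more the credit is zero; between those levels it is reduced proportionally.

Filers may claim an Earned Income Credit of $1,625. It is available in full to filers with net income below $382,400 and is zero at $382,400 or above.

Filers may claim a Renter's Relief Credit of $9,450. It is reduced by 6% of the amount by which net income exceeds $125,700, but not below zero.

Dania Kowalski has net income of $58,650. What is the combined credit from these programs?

$12,929

Veteran's Credit: $58,650 is $8,250 into a $15,000 phase-out range, leaving 6,750/15,000 of the credit: $4,120 × 6,750/15,000 = $1,854.
Earned Income Credit: $58,650 is below the $382,400 cutoff, so the full $1,625 applies.
Renter's Relief Credit: $58,650 is at or below the $125,700 threshold, so the full $9,450 applies.
Total: $1,854 + $1,625 + $9,450 = $12,929.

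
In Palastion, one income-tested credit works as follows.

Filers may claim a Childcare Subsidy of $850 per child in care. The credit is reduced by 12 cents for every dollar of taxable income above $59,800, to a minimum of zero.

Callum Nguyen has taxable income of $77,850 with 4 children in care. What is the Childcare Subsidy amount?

Childcare Subsidy: base = 4 × $850 = $3,400. 12% of the $18,050 excess over $59,800 is $2,166; credit = $3,400 − $2,166 = $1,234.

$1,234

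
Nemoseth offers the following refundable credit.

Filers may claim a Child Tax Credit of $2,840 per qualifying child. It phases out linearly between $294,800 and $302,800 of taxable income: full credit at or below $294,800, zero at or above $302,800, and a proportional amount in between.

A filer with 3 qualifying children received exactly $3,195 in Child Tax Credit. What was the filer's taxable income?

$299,800

Full credit = 3 × $2,840 = $8,520.
$3,195 is 3,195/8,520 of the full $8,520, so 5,325/8,520 of the $8,000 range has been used: income = $294,800 + $8,000 × 5,325/8,520 = $299,800.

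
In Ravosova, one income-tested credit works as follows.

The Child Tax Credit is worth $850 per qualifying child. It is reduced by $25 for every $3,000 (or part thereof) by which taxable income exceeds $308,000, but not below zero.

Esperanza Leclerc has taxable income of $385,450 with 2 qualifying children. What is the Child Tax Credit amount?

Child Tax Credit: base = 2 × $850 = $1,700. income exceeds $308,000 by $77,450, which is 26 full-or-partial $3,000 increments; reduction = 26 × $25 = $650, leaving $1,050.

$1,050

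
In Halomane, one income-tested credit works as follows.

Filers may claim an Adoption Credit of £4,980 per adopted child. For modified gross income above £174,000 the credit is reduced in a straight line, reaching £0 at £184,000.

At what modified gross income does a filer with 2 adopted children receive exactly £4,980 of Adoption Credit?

£179,000

Full credit = 2 × £4,980 = £9,960.
£4,980 is 4,980/9,960 of the full £9,960, so 4,980/9,960 of the £10,000 range has been used: income = £174,000 + £10,000 × 4,980/9,960 = £179,000.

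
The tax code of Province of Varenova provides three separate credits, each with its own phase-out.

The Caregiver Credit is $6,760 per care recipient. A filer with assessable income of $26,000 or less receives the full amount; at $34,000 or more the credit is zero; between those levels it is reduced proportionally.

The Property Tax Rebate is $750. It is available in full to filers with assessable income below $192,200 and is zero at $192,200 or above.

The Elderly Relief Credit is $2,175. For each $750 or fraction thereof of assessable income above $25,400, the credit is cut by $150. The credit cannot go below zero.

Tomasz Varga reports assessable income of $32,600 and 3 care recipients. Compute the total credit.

$4,974

Caregiver Credit: base = 3 × $6,760 = $20,280. $32,600 is $6,600 into a $8,000 phase-out range, leaving 1,400/8,000 of the credit: $20,280 × 1,400/8,000 = $3,549.
Property Tax Rebate: $32,600 is below the $192,200 cutoff, so the full $750 applies.
Elderly Relief Credit: income exceeds $25,400 by $7,200, which is 10 full-or-partial $750 increments; reduction = 10 × $150 = $1,500, leaving $675.
Total: $3,549 + $750 + $675 = $4,974.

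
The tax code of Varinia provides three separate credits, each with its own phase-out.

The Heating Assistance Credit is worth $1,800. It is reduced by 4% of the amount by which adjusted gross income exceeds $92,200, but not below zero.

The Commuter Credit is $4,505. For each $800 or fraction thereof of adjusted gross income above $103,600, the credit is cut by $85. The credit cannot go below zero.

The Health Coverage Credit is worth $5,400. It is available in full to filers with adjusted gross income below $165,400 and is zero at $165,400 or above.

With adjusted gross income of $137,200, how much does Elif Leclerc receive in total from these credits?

$6,335

Heating Assistance Credit: 4% of the $45,000 excess over $92,200 is $1,800 ≥ base, so the credit is $0.
Commuter Credit: income exceeds $103,600 by $33,600, which is 42 full-or-partial $800 increments; reduction = 42 × $85 = $3,570, leaving $935.
Health Coverage Credit: $137,200 is below the $165,400 cutoff, so the full $5,400 applies.
Total: $0 + $935 + $5,400 = $6,335.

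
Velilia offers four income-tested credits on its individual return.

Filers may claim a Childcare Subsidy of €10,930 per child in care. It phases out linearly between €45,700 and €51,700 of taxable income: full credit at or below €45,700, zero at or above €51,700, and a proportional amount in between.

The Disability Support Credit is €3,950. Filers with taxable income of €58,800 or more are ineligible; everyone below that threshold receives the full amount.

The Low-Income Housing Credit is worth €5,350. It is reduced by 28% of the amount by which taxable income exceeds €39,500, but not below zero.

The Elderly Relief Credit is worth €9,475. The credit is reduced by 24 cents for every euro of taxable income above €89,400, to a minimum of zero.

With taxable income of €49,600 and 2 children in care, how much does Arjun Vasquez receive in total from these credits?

€23,598

Childcare Subsidy: base = 2 × €10,930 = €21,860. €49,600 is €3,900 into a €6,000 phase-out range, leaving 2,100/6,000 of the credit: €21,860 × 2,100/6,000 = €7,651.
Disability Support Credit: €49,600 is below the €58,800 cutoff, so the full €3,950 applies.
Low-Income Housing Credit: 28% of the €10,100 excess over €39,500 is €2,828; credit = €5,350 − €2,828 = €2,522.
Elderly Relief Credit: €49,600 is at or below the €89,400 threshold, so the full €9,475 applies.
Total: €7,651 + €3,950 + €2,522 + €9,475 = €23,598.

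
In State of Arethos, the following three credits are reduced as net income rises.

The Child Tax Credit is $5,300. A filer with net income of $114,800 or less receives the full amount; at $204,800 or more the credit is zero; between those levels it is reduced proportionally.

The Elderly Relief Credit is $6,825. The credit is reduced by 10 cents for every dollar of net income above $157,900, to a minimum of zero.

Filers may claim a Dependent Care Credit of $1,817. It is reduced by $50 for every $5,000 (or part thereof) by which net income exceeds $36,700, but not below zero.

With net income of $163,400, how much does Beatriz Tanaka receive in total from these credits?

$9,230

Child Tax Credit: $163,400 is $48,600 into a $90,000 phase-out range, leaving 41,400/90,000 of the credit: $5,300 × 41,400/90,000 = $2,438.
Elderly Relief Credit: 10% of the $5,500 excess over $157,900 is $550; credit = $6,825 − $550 = $6,275.
Dependent Care Credit: income exceeds $36,700 by $126,700, which is 26 full-or-partial $5,000 increments; reduction = 26 × $50 = $1,300, leaving $517.
Total: $2,438 + $6,275 + $517 = $9,230.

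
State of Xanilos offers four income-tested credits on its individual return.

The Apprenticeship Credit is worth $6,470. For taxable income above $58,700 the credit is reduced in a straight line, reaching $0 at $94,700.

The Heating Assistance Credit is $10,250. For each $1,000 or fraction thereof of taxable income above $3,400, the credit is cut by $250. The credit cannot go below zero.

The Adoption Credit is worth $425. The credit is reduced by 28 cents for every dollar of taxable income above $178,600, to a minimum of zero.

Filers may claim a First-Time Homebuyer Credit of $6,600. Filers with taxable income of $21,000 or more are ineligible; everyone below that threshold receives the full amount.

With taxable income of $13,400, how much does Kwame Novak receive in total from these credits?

$21,245

Apprenticeship Credit: $13,400 is at or below the $58,700 threshold, so the full $6,470 applies.
Heating Assistance Credit: income exceeds $3,400 by $10,000, which is 10 full-or-partial $1,000 increments; reduction = 10 × $250 = $2,500, leaving $7,750.
Adoption Credit: $13,400 is at or below the $178,600 threshold, so the full $425 applies.
First-Time Homebuyer Credit: $13,400 is below the $21,000 cutoff, so the full $6,600 applies.
Total: $6,470 + $7,750 + $425 + $6,600 = $21,245.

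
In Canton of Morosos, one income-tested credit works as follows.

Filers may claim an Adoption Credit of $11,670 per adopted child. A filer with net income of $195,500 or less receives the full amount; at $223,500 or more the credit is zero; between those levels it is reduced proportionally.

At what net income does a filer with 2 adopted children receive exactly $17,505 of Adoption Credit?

$202,500

Full credit = 2 × $11,670 = $23,340.
$17,505 is 17,505/23,340 of the full $23,340, so 5,835/23,340 of the $28,000 range has been used: income = $195,500 + $28,000 × 5,835/23,340 = $202,500.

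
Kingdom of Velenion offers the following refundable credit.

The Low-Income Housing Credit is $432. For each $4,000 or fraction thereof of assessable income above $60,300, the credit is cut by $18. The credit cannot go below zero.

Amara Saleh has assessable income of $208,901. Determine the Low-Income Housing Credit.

Low-Income Housing Credit: income exceeds $60,300 by $148,601 → 38 increments × $18 = $684 ≥ base, so the credit is $0.

$0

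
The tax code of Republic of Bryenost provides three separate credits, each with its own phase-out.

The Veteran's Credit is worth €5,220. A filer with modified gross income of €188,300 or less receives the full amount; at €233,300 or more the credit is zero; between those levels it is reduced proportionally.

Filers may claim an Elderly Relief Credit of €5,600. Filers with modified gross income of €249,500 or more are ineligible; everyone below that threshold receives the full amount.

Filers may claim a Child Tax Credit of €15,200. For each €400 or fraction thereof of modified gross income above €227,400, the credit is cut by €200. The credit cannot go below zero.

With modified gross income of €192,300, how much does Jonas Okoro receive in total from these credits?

€25,556

Veteran's Credit: €192,300 is €4,000 into a €45,000 phase-out range, leaving 41,000/45,000 of the credit: €5,220 × 41,000/45,000 = €4,756.
Elderly Relief Credit: €192,300 is below the €249,500 cutoff, so the full €5,600 applies.
Child Tax Credit: €192,300 is at or below the €227,400 threshold, so the full €15,200 applies.
Total: €4,756 + €5,600 + €15,200 = €25,556.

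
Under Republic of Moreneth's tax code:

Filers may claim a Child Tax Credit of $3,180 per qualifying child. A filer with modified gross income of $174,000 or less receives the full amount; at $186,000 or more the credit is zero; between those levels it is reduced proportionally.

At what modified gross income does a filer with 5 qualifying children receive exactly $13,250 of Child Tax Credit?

$176,000

Full credit = 5 × $3,180 = $15,900.
$13,250 is 13,250/15,900 of the full $15,900, so 2,650/15,900 of the $12,000 range has been used: income = $174,000 + $12,000 × 2,650/15,900 = $176,000.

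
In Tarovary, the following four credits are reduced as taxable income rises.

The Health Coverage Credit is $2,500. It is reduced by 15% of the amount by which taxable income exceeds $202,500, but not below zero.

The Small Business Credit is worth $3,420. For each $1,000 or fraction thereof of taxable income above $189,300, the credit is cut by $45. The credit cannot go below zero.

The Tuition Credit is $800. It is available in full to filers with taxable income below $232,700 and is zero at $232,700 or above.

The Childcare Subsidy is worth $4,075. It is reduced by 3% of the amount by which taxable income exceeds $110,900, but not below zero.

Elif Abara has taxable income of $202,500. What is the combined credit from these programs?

Health Coverage Credit: $202,500 is at or below the $202,500 threshold, so the full $2,500 applies.
Small Business Credit: income exceeds $189,300 by $13,200, which is 14 full-or-partial $1,000 increments; reduction = 14 × $45 = $630, leaving $2,790.
Tuition Credit: $202,500 is below the $232,700 cutoff, so the full $800 applies.
Childcare Subsidy: 3% of the $91,600 excess over $110,900 is $2,748; credit = $4,075 − $2,748 = $1,327.
Total: $2,500 + $2,790 + $800 + $1,327 = $7,417.

$7,417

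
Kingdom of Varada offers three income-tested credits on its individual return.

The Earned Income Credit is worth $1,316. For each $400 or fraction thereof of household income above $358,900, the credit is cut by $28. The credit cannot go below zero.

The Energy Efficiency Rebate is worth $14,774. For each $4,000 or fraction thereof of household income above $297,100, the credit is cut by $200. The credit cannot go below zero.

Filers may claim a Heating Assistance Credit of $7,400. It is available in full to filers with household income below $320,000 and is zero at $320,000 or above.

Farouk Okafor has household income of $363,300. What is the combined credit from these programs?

$12,382

Earned Income Credit: income exceeds $358,900 by $4,400, which is 11 full-or-partial $400 increments; reduction = 11 × $28 = $308, leaving $1,008.
Energy Efficiency Rebate: income exceeds $297,100 by $66,200, which is 17 full-or-partial $4,000 increments; reduction = 17 × $200 = $3,400, leaving $11,374.
Heating Assistance Credit: $363,300 meets or exceeds the $320,000 cutoff, so the credit is $0.
Total: $1,008 + $11,374 + $0 = $12,382.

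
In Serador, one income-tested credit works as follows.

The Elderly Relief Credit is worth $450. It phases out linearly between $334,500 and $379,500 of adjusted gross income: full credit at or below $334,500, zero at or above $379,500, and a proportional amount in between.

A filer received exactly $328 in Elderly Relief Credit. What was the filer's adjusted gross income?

$328 is 328/450 of the full $450, so 122/450 of the $45,000 range has been used: income = $334,500 + $45,000 × 122/450 = $346,700.

$346,700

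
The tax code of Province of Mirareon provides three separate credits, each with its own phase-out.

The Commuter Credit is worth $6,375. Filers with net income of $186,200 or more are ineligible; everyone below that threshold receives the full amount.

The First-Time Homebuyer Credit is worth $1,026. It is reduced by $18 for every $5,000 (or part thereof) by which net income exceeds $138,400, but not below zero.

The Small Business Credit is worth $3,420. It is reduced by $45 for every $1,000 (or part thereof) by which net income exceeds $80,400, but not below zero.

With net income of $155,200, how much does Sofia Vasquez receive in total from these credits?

Commuter Credit: $155,200 is below the $186,200 cutoff, so the full $6,375 applies.
First-Time Homebuyer Credit: income exceeds $138,400 by $16,800, which is 4 full-or-partial $5,000 increments; reduction = 4 × $18 = $72, leaving $954.
Small Business Credit: income exceeds $80,400 by $74,800, which is 75 full-or-partial $1,000 increments; reduction = 75 × $45 = $3,375, leaving $45.
Total: $6,375 + $954 + $45 = $7,374.

$7,374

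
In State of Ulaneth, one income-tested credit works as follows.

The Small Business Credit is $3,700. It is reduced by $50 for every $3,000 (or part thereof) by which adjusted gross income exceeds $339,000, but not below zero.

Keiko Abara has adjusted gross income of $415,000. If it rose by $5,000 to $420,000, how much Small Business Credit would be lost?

$50

At $415,000 — income exceeds $339,000 by $76,000, which is 26 full-or-partial $3,000 increments; reduction = 26 × $50 = $1,300, leaving $2,400.
At $420,000 — income exceeds $339,000 by $81,000, which is 27 full-or-partial $3,000 increments; reduction = 27 × $50 = $1,350, leaving $2,350.
Lost: $2,400 − $2,350 = $50.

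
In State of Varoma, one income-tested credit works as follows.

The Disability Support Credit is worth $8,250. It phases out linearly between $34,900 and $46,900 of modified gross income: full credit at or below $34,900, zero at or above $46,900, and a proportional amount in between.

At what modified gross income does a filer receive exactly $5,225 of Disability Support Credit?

$5,225 is 5,225/8,250 of the full $8,250, so 3,025/8,250 of the $12,000 range has been used: income = $34,900 + $12,000 × 3,025/8,250 = $39,300.

$39,300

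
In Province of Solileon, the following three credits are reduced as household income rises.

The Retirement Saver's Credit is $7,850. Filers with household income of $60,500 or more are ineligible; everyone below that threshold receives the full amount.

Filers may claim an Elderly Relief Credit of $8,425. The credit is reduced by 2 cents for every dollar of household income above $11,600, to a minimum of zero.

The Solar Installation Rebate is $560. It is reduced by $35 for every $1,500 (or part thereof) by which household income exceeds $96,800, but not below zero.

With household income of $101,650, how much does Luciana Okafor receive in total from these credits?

Retirement Saver's Credit: $101,650 meets or exceeds the $60,500 cutoff, so the credit is $0.
Elderly Relief Credit: 2% of the $90,050 excess over $11,600 is $1,801; credit = $8,425 − $1,801 = $6,624.
Solar Installation Rebate: income exceeds $96,800 by $4,850, which is 4 full-or-partial $1,500 increments; reduction = 4 × $35 = $140, leaving $420.
Total: $0 + $6,624 + $420 = $7,044.

$7,044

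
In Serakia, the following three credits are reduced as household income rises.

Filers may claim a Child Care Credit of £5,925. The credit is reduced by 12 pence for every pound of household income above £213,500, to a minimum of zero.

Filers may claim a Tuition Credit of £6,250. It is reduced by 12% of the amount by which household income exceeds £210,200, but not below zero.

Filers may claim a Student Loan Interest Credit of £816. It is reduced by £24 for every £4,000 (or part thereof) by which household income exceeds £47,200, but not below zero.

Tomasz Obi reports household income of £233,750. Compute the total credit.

£6,919

Child Care Credit: 12% of the £20,250 excess over £213,500 is £2,430; credit = £5,925 − £2,430 = £3,495.
Tuition Credit: 12% of the £23,550 excess over £210,200 is £2,826; credit = £6,250 − £2,826 = £3,424.
Student Loan Interest Credit: income exceeds £47,200 by £186,550 → 47 increments × £24 = £1,128 ≥ base, so the credit is £0.
Total: £3,495 + £3,424 + £0 = £6,919.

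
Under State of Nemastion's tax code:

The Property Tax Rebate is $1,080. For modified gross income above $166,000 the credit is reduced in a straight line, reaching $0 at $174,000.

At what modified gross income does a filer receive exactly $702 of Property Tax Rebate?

$168,800

$702 is 702/1,080 of the full $1,080, so 378/1,080 of the $8,000 range has been used: income = $166,000 + $8,000 × 378/1,080 = $168,800.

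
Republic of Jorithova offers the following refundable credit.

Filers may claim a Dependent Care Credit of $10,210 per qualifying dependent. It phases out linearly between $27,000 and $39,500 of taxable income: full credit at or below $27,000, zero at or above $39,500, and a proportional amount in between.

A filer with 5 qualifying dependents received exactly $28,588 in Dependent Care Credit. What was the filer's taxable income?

Full credit = 5 × $10,210 = $51,050.
$28,588 is 28,588/51,050 of the full $51,050, so 22,462/51,050 of the $12,500 range has been used: income = $27,000 + $12,500 × 22,462/51,050 = $32,500.

$32,500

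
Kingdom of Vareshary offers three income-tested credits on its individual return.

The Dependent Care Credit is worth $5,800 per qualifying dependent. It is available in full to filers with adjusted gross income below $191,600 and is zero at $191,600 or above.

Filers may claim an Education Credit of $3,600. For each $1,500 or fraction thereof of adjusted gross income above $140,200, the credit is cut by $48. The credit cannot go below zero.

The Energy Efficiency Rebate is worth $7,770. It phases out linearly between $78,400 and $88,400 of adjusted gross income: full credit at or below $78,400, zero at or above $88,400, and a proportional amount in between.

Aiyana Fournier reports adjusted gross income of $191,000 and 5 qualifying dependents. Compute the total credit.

$30,968

Dependent Care Credit: base = 5 × $5,800 = $29,000. $191,000 is below the $191,600 cutoff, so the full $29,000 applies.
Education Credit: income exceeds $140,200 by $50,800, which is 34 full-or-partial $1,500 increments; reduction = 34 × $48 = $1,632, leaving $1,968.
Energy Efficiency Rebate: $191,000 is at or above $88,400, so the credit is $0.
Total: $29,000 + $1,968 + $0 = $30,968.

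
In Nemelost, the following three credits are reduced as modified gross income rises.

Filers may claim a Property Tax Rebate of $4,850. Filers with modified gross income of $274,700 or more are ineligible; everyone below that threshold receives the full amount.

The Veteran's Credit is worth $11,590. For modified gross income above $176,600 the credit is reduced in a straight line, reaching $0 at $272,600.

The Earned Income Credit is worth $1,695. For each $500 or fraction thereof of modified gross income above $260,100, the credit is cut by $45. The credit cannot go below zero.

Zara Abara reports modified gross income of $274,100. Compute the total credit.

$5,285

Property Tax Rebate: $274,100 is below the $274,700 cutoff, so the full $4,850 applies.
Veteran's Credit: $274,100 is at or above $272,600, so the credit is $0.
Earned Income Credit: income exceeds $260,100 by $14,000, which is 28 full-or-partial $500 increments; reduction = 28 × $45 = $1,260, leaving $435.
Total: $4,850 + $0 + $435 = $5,285.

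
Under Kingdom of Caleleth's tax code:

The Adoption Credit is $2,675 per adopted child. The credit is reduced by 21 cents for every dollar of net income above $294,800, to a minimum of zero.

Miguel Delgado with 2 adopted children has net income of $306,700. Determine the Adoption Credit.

Adoption Credit: base = 2 × $2,675 = $5,350. 21% of the $11,900 excess over $294,800 is $2,499; credit = $5,350 − $2,499 = $2,851.

$2,851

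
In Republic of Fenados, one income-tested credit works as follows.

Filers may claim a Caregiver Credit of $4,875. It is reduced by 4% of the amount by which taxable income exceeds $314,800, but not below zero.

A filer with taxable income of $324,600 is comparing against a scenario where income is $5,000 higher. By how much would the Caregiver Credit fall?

At $324,600 — 4% of the $9,800 excess over $314,800 is $392; credit = $4,875 − $392 = $4,483.
At $329,600 — 4% of the $14,800 excess over $314,800 is $592; credit = $4,875 − $592 = $4,283.
Lost: $4,483 − $4,283 = $200.

$200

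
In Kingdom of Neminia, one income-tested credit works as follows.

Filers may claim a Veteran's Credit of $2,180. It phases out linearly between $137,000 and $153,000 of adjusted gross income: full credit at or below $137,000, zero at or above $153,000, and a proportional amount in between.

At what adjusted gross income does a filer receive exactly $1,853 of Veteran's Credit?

$1,853 is 1,853/2,180 of the full $2,180, so 327/2,180 of the $16,000 range has been used: income = $137,000 + $16,000 × 327/2,180 = $139,400.

$139,400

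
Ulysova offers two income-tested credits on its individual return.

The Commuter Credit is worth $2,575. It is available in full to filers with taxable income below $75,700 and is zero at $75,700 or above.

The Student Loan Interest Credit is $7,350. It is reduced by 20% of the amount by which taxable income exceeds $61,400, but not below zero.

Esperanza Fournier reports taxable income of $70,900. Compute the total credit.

Commuter Credit: $70,900 is below the $75,700 cutoff, so the full $2,575 applies.
Student Loan Interest Credit: 20% of the $9,500 excess over $61,400 is $1,900; credit = $7,350 − $1,900 = $5,450.
Total: $2,575 + $5,450 = $8,025.

$8,025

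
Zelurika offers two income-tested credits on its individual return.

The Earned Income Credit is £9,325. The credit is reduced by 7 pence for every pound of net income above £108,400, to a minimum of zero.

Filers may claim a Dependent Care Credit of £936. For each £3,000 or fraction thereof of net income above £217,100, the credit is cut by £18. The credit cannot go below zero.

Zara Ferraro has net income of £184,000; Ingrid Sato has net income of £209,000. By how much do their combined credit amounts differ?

£1,750

Zara (£184,000): Earned Income Credit: 7% of the £75,600 excess over £108,400 is £5,292; credit = £9,325 − £5,292 = £4,033. Dependent Care Credit: £184,000 is at or below the £217,100 threshold, so the full £936 applies. total £4,033 + £936 = £4,969
Ingrid (£209,000): Earned Income Credit: 7% of the £100,600 excess over £108,400 is £7,042; credit = £9,325 − £7,042 = £2,283. Dependent Care Credit: £209,000 is at or below the £217,100 threshold, so the full £936 applies. total £2,283 + £936 = £3,219
Difference: |£4,969 − £3,219| = £1,750.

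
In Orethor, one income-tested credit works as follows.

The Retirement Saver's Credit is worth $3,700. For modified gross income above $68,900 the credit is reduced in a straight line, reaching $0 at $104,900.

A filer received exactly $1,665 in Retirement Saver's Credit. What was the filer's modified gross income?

$88,700

$1,665 is 1,665/3,700 of the full $3,700, so 2,035/3,700 of the $36,000 range has been used: income = $68,900 + $36,000 × 2,035/3,700 = $88,700.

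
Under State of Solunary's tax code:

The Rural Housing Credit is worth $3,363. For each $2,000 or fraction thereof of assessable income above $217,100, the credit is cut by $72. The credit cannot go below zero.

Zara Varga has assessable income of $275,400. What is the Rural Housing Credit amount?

Rural Housing Credit: income exceeds $217,100 by $58,300, which is 30 full-or-partial $2,000 increments; reduction = 30 × $72 = $2,160, leaving $1,203.

$1,203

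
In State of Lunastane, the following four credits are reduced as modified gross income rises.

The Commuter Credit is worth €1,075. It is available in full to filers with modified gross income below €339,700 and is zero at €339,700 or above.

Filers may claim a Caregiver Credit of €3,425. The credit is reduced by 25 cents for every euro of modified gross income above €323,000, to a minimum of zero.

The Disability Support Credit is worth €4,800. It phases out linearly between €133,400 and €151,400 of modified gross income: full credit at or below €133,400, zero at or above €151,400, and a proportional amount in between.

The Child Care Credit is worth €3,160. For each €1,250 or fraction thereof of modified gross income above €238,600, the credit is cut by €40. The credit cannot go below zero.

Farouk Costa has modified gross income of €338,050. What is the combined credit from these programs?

€1,075

Commuter Credit: €338,050 is below the €339,700 cutoff, so the full €1,075 applies.
Caregiver Credit: 25% of the €15,050 excess over €323,000 is €3,762.50 ≥ base, so the credit is €0.
Disability Support Credit: €338,050 is at or above €151,400, so the credit is €0.
Child Care Credit: income exceeds €238,600 by €99,450 → 80 increments × €40 = €3,200 ≥ base, so the credit is €0.
Total: €1,075 + €0 + €0 + €0 = €1,075.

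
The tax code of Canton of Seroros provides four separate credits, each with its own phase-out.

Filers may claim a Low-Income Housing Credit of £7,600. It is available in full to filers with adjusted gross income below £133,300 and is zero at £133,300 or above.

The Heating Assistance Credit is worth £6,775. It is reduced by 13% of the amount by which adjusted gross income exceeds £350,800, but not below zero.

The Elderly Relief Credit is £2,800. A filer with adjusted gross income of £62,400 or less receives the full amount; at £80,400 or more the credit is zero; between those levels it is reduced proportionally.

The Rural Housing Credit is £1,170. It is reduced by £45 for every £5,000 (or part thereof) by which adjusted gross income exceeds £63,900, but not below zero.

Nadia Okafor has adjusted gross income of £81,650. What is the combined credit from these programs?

£15,365

Low-Income Housing Credit: £81,650 is below the £133,300 cutoff, so the full £7,600 applies.
Heating Assistance Credit: £81,650 is at or below the £350,800 threshold, so the full £6,775 applies.
Elderly Relief Credit: £81,650 is at or above £80,400, so the credit is £0.
Rural Housing Credit: income exceeds £63,900 by £17,750, which is 4 full-or-partial £5,000 increments; reduction = 4 × £45 = £180, leaving £990.
Total: £7,600 + £6,775 + £0 + £990 = £15,365.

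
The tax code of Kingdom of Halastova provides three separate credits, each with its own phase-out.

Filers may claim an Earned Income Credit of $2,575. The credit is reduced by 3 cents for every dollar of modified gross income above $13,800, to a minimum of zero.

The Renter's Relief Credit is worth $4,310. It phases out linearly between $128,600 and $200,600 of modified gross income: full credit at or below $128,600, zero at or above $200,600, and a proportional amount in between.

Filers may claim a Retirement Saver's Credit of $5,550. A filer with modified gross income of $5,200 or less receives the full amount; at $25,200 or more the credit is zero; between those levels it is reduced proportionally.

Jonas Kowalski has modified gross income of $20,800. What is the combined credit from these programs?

$7,896

Earned Income Credit: 3% of the $7,000 excess over $13,800 is $210; credit = $2,575 − $210 = $2,365.
Renter's Relief Credit: $20,800 is at or below the $128,600 threshold, so the full $4,310 applies.
Retirement Saver's Credit: $20,800 is $15,600 into a $20,000 phase-out range, leaving 4,400/20,000 of the credit: $5,550 × 4,400/20,000 = $1,221.
Total: $2,365 + $4,310 + $1,221 = $7,896.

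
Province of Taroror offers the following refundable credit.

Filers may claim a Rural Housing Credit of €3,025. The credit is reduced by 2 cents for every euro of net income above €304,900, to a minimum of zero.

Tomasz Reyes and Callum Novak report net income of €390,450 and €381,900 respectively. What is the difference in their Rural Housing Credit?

Tomasz (€390,450): Rural Housing Credit: 2% of the €85,550 excess over €304,900 is €1,711; credit = €3,025 − €1,711 = €1,314.
Callum (€381,900): Rural Housing Credit: 2% of the €77,000 excess over €304,900 is €1,540; credit = €3,025 − €1,540 = €1,485.
Difference: |€1,314 − €1,485| = €171.

€171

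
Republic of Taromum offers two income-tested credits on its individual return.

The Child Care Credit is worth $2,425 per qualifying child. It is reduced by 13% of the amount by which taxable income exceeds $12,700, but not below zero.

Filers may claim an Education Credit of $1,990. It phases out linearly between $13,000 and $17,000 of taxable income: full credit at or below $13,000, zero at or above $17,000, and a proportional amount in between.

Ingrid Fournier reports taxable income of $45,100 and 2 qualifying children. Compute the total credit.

$638

Child Care Credit: base = 2 × $2,425 = $4,850. 13% of the $32,400 excess over $12,700 is $4,212; credit = $4,850 − $4,212 = $638.
Education Credit: $45,100 is at or above $17,000, so the credit is $0.
Total: $638 + $0 = $638.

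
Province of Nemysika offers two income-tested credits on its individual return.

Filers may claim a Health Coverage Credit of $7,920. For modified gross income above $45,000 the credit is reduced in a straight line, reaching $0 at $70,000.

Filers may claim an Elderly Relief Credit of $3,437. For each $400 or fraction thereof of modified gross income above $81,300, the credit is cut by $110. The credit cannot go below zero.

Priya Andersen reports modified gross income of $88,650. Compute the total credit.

Health Coverage Credit: $88,650 is at or above $70,000, so the credit is $0.
Elderly Relief Credit: income exceeds $81,300 by $7,350, which is 19 full-or-partial $400 increments; reduction = 19 × $110 = $2,090, leaving $1,347.
Total: $0 + $1,347 = $1,347.

$1,347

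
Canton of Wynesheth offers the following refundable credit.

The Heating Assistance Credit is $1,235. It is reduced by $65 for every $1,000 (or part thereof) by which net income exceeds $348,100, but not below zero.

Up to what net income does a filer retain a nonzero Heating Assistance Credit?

$366,100

After 18 increments the reduction is 18 × $65 = $1,170, leaving $65; one more increment wipes it out. Increment 18 ends at excess 18 × $1,000 = $18,000, so the highest qualifying income is $348,100 + $18,000 = $366,100.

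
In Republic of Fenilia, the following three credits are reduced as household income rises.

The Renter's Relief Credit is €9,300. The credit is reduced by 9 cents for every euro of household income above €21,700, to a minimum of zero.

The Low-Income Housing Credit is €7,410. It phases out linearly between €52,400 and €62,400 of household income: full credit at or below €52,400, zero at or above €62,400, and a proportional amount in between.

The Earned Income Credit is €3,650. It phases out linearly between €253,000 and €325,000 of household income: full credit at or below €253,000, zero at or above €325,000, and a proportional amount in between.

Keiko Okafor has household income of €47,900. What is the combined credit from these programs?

Renter's Relief Credit: 9% of the €26,200 excess over €21,700 is €2,358; credit = €9,300 − €2,358 = €6,942.
Low-Income Housing Credit: €47,900 is at or below the €52,400 threshold, so the full €7,410 applies.
Earned Income Credit: €47,900 is at or below the €253,000 threshold, so the full €3,650 applies.
Total: €6,942 + €7,410 + €3,650 = €18,002.

€18,002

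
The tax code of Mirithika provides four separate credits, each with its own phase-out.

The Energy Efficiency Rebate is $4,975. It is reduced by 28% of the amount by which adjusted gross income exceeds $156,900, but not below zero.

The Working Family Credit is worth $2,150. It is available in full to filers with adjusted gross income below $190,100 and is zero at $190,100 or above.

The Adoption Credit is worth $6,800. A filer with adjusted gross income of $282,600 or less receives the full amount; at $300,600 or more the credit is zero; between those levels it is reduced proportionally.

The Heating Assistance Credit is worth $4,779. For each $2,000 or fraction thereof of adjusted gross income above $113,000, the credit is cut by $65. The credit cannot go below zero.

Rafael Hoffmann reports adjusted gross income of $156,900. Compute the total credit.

Energy Efficiency Rebate: $156,900 is at or below the $156,900 threshold, so the full $4,975 applies.
Working Family Credit: $156,900 is below the $190,100 cutoff, so the full $2,150 applies.
Adoption Credit: $156,900 is at or below the $282,600 threshold, so the full $6,800 applies.
Heating Assistance Credit: income exceeds $113,000 by $43,900, which is 22 full-or-partial $2,000 increments; reduction = 22 × $65 = $1,430, leaving $3,349.
Total: $4,975 + $2,150 + $6,800 + $3,349 = $17,274.

$17,274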